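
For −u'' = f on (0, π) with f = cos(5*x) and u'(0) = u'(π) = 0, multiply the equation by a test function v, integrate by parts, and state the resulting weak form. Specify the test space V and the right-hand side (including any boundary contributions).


V = H^1(0, π) (no boundary constraint on v; u is determined up to an additive constant); weak form: ∫_0^π u'v' dx = ∫_0^π (cos(5*x)) v dx for all v ∈ V.

Multiply both sides by a test function v and integrate from 0 to π:
  ∫_0^π −u''(x) v(x) dx = ∫_0^π f(x) v(x) dx.
Integrate the LHS by parts once:
  ∫_0^π −u'' v dx = −[u'(x) v(x)]_0^π + ∫_0^π u'(x) v'(x) dx.
Thus ∫_0^π u'(x) v'(x) dx = ∫_0^π f(x) v(x) dx + [u'(x) v(x)]_0^π.
Choose V so that boundary terms are either known or forced to vanish.
u has homogeneous Neumann: u'(0) = u'(π) = 0. So [u' v]_0^π = 0·v(π) − 0·v(0) = 0 for any v; take V = H^1(0, π).
Weak formulation: find u (satisfying any essential BC) such that ∫_0^π u'(x) v'(x) dx = ∫_0^π f v dx for all v ∈ V (homogeneous Neumann, so boundary terms vanish).
Substituting f(x) = cos(5*x), the right-hand side is ∫_0^π (cos(5*x)) v dx.
Compatibility check (pure Neumann): taking v ≡ 1 ∈ V gives 0 = ∫_0^π f dx + (0) − (0), i.e. ∫_0^π f dx must equal u'(0) − u'(π) = 0. Indeed ∫_0^π (cos(5*x)) dx = 0, so the data are compatible. The solution is then unique only up to an additive constant (fix it e.g. by requiring ∫_0^π u dx = 0).


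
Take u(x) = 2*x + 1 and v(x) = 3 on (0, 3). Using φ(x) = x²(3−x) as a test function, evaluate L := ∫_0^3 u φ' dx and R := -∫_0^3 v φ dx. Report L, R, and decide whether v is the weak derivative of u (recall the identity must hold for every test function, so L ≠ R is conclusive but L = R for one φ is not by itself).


LHS = -27/2, RHS = -81/4. No, v is not the weak derivative of u.

u(x) = 2*x + 1, classical derivative u'(x) = 2.
φ(x) = x²(3−x), so φ'(x) = 3*x*(2 - x).
Note φ(0) = φ(3) = 0, so the boundary term u·φ vanishes.
LHS = ∫_0^3 u(x) φ'(x) dx = ∫_0^3 (-6*x^3 + 9*x^2 + 6*x) dx. Term by term:
  ∫_0^3 -6*x^3 dx = -243/2;  ∫_0^3 9*x^2 dx = 81;  ∫_0^3 6*x dx = 27.
Sum: -243/2 + 81 + 27 = -27/2.
So LHS = -27/2.
∫_0^3 v(x) φ(x) dx = ∫_0^3 (-3*x^3 + 9*x^2) dx. Term by term:
  ∫_0^3 -3*x^3 dx = -243/4;  ∫_0^3 9*x^2 dx = 81.
Sum: -243/4 + 81 = 81/4.
So RHS = -∫_0^3 v(x) φ(x) dx = -81/4.
LHS − RHS = 27/4 ≠ 0, so the identity fails.
(For a valid weak derivative the identity must hold for EVERY test function, in particular this one. The failure shows v is NOT the weak derivative of u.)
Correct weak derivative would be u'(x) = 2.


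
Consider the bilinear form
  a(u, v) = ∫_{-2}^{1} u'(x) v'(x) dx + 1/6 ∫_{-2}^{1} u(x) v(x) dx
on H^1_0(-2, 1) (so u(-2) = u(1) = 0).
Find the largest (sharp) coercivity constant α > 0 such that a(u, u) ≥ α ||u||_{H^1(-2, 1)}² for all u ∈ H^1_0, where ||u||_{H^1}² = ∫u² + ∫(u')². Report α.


α = (3/2 + π^2)/(9 + π^2)

Coercivity of a(·,·) on H^1_0(-2, 1) means a(u, u) ≥ α ||u||_{H^1}² for every u ∈ H^1_0.
The interval has length L = 3, and Poincaré/coercivity depend only on L. Here a(u, u) = ∫(u')² + (1/6)·∫u².
Here 0 < c = 1/6 < 1. The condition a(u,u) ≥ α||u||_{H^1}² reads (1−α)∫(u')² ≥ (α−c)∫u². Any admissible α is ≤ 1 (rapidly oscillating u have ∫u²/∫(u')² → 0), and α = 1 would force 0 ≥ (1−c)∫u², impossible since c < 1; so 1−α > 0. By the sharp Poincaré inequality on H^1_0 of an interval of length L, ∫(u')² ≥ (π/L)²∫u² with equality for the first sine mode sin(π(x−x₀)/L) (x₀ the left endpoint), so the inequality holds for all u iff (1−α)(π/L)² ≥ α − c, i.e. α ≤ ((π/L)² + c)/((π/L)² + 1) = (1 + c(L/π)²)/(1 + (L/π)²). With (π/L)² = π^2/9 and c = 1/6, the largest admissible constant is α = ((π/L)² + c)/((π/L)² + 1).
Simplifying, α = (3/2 + π^2)/(9 + π^2).


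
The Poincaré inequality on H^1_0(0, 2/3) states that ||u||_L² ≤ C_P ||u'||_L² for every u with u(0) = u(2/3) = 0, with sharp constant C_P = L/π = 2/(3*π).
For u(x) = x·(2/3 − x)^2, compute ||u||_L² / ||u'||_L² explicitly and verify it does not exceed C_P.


||u||_L² / ||u'||_L² = sqrt(14)/21 < C_P = 2/(3*π).

u(x) = x·(2/3 − x)^2, so u'(x) = (3*x - 2)*(9*x - 2)/9.
u(x) = x·(2/3 − x)^2 vanishes at x = 0 and x = 2/3, so u ∈ H^1_0(0, 2/3). Differentiate via the product rule and integrate the resulting polynomials term by term.
  ∫_0^2/3 u² dx = ∫_0^2/3 (x^6 - 8*x^5/3 + 8*x^4/3 - 32*x^3/27 + 16*x^2/81) dx. Term by term:
    ∫_0^2/3 x^6 dx = 128/15309;  ∫_0^2/3 -8*x^5/3 dx = -256/6561;  ∫_0^2/3 8*x^4/3 dx = 256/3645;
    ∫_0^2/3 -32*x^3/27 dx = -128/2187;  ∫_0^2/3 16*x^2/81 dx = 128/6561.
  Sum: 128/15309 − 256/6561 + 256/3645 − 128/2187 + 128/6561 = 128/229635.
  ∫_0^2/3 (u')² dx = ∫_0^2/3 (9*x^4 - 16*x^3 + 88*x^2/9 - 64*x/27 + 16/81) dx. Term by term:
    ∫_0^2/3 9*x^4 dx = 32/135;  ∫_0^2/3 -16*x^3 dx = -64/81;  ∫_0^2/3 88*x^2/9 dx = 704/729;
    ∫_0^2/3 -64*x/27 dx = -128/243;  ∫_0^2/3 16/81 dx = 32/243.
  Sum: 32/135 − 64/81 + 704/729 − 128/243 + 32/243 = 64/3645.
∫_0^2/3 u² dx = 128/229635, so ||u||_L² = 8*sqrt(70)/2835.
∫_0^2/3 (u')² dx = 64/3645, so ||u'||_L² = 8*sqrt(5)/135.
Ratio ||u||_L² / ||u'||_L² = sqrt(14)/21.
Sharp Poincaré constant on H^1_0(0, 2/3) is C_P = L/π = 2/(3*π), achieved by sin(3*π/2·x).
A polynomial bump cannot attain the sharp Poincaré constant (only the first sine eigenfunction does), so the ratio is strictly less than C_P, consistent with ||u||_L² ≤ C_P ||u'||_L².


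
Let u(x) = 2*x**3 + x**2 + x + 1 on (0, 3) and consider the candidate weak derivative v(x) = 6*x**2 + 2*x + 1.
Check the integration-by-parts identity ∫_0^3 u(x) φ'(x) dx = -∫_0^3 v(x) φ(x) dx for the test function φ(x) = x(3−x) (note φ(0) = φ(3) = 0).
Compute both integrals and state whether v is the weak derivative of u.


LHS = -909/10, RHS = -909/10. Yes, v = u' weakly.

u(x) = 2*x**3 + x**2 + x + 1, classical derivative u'(x) = 6*x**2 + 2*x + 1.
φ(x) = x(3−x), so φ'(x) = 3 - 2*x.
Note φ(0) = φ(3) = 0, so the boundary term u·φ vanishes.
LHS = ∫_0^3 u(x) φ'(x) dx = ∫_0^3 (-4*x^4 + 4*x^3 + x^2 + x + 3) dx. Term by term:
  ∫_0^3 -4*x^4 dx = -972/5;  ∫_0^3 4*x^3 dx = 81;  ∫_0^3 x^2 dx = 9;
  ∫_0^3 x dx = 9/2;  ∫_0^3 3 dx = 9.
Sum: -972/5 + 81 + 9 + 9/2 + 9 = -909/10.
So LHS = -909/10.
∫_0^3 v(x) φ(x) dx = ∫_0^3 (-6*x^4 + 16*x^3 + 5*x^2 + 3*x) dx. Term by term:
  ∫_0^3 -6*x^4 dx = -1458/5;  ∫_0^3 16*x^3 dx = 324;  ∫_0^3 5*x^2 dx = 45;
  ∫_0^3 3*x dx = 27/2.
Sum: -1458/5 + 324 + 45 + 27/2 = 909/10.
So RHS = -∫_0^3 v(x) φ(x) dx = -909/10.
LHS = RHS, so the identity holds for this test φ.
Moreover u is smooth here and v(x) = u'(x) = 6*x**2 + 2*x + 1 pointwise, so the identity holds for every test function. Hence v is the weak derivative of u.


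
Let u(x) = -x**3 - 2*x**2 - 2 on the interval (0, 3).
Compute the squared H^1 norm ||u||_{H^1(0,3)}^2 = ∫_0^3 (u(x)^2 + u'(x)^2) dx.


||u||_{H^1}^2 = 77883/35

The H^1 norm (squared) on an interval (0, L) is
  ||u||_{H^1}^2 = ∫_0^L u(x)^2 dx + ∫_0^L u'(x)^2 dx.
Compute u'(x) = -3*x**2 - 4*x.
Then u(x)^2 = x**6 + 4*x**5 + 4*x**4 + 4*x**3 + 8*x**2 + 4 and u'(x)^2 = 9*x**4 + 24*x**3 + 16*x**2.
Integrate each monomial from 0 to 3 using ∫_0^3 c·x^n dx = c·3^(n+1)/(n+1):
  ∫_0^3 u(x)^2 dx = ∫_0^3 (x^6 + 4*x^5 + 4*x^4 + 4*x^3 + 8*x^2 + 4) dx. Term by term:
    ∫_0^3 x^6 dx = 2187/7;  ∫_0^3 4*x^5 dx = 486;  ∫_0^3 4*x^4 dx = 972/5;
    ∫_0^3 4*x^3 dx = 81;  ∫_0^3 8*x^2 dx = 72;  ∫_0^3 4 dx = 12.
  Sum: 2187/7 + 486 + 972/5 + 81 + 72 + 12 = 40524/35.
  ∫_0^3 u'(x)^2 dx = ∫_0^3 (9*x^4 + 24*x^3 + 16*x^2) dx. Term by term:
    ∫_0^3 9*x^4 dx = 2187/5;  ∫_0^3 24*x^3 dx = 486;  ∫_0^3 16*x^2 dx = 144.
  Sum: 2187/5 + 486 + 144 = 5337/5.
Adding: ||u||_{H^1}^2 = 40524/35 + 5337/5 = 77883/35.


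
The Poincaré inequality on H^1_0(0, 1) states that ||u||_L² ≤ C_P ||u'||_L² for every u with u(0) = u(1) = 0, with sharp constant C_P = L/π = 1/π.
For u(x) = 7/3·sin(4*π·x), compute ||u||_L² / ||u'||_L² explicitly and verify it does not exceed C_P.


||u||_L² / ||u'||_L² = 1/(4*π) < C_P = 1/π.

u(x) = 7/3·sin(4*π·x), so u'(x) = 28*π*cos(4*π*x)/3.
Writing u(x) = A·sin(kπx/L) with A = 7/3 and k = 4, use ∫_0^L sin²(kπx/L) dx = L/2 and ∫_0^L cos²(kπx/L) dx = L/2.
u² = 49/9·sin²(4*π·x) and (u')² = 784*π^2/9·cos²(4*π·x), and each of sin², cos² integrates to L/2 = 1/2 over (0, 1).
∫_0^1 u² dx = 49/18, so ||u||_L² = 7*sqrt(2)/6.
∫_0^1 (u')² dx = 392*π^2/9, so ||u'||_L² = 14*sqrt(2)*π/3.
Ratio ||u||_L² / ||u'||_L² = 1/(4*π).
Sharp Poincaré constant on H^1_0(0, 1) is C_P = L/π = 1/π, achieved by sin(π·x).
This is the k = 4 harmonic; the ratio L/(kπ) is strictly less than C_P = L/π, consistent with the sharp inequality ||u||_L² ≤ C_P ||u'||_L².


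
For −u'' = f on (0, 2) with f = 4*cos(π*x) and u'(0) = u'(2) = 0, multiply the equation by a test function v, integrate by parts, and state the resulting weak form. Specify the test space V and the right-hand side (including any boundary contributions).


V = H^1(0, 2) (no boundary constraint on v; u is determined up to an additive constant); weak form: ∫_0^2 u'v' dx = ∫_0^2 (4*cos(π*x)) v dx for all v ∈ V.

Multiply both sides by a test function v and integrate from 0 to 2:
  ∫_0^2 −u''(x) v(x) dx = ∫_0^2 f(x) v(x) dx.
Integrate the LHS by parts once:
  ∫_0^2 −u'' v dx = −[u'(x) v(x)]_0^2 + ∫_0^2 u'(x) v'(x) dx.
Thus ∫_0^2 u'(x) v'(x) dx = ∫_0^2 f(x) v(x) dx + [u'(x) v(x)]_0^2.
Choose V so that boundary terms are either known or forced to vanish.
u has homogeneous Neumann: u'(0) = u'(2) = 0. So [u' v]_0^2 = 0·v(2) − 0·v(0) = 0 for any v; take V = H^1(0, 2).
Weak formulation: find u (satisfying any essential BC) such that ∫_0^2 u'(x) v'(x) dx = ∫_0^2 f v dx for all v ∈ V (homogeneous Neumann, so boundary terms vanish).
Substituting f(x) = 4*cos(π*x), the right-hand side is ∫_0^2 (4*cos(π*x)) v dx.
Compatibility check (pure Neumann): taking v ≡ 1 ∈ V gives 0 = ∫_0^2 f dx + (0) − (0), i.e. ∫_0^2 f dx must equal u'(0) − u'(2) = 0. Indeed ∫_0^2 (4*cos(π*x)) dx = 0, so the data are compatible. The solution is then unique only up to an additive constant (fix it e.g. by requiring ∫_0^2 u dx = 0).


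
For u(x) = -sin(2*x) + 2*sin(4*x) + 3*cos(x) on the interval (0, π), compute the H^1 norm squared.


||u||_{H^1(0,π)}^2 = -16/5 + 91*π/2

u'(x) = -3*sin(x) - 2*cos(2*x) + 8*cos(4*x).
Expand u² and (u')² and integrate term by term on (0, π), using: for integers n ≥ 1, ∫_0^π sin²(nx) dx = ∫_0^π cos²(nx) dx = π/2; for n ≠ n', ∫_0^π sin(nx)sin(n'x) dx = ∫_0^π cos(nx)cos(n'x) dx = 0; and by product-to-sum, ∫_0^π sin(nx)cos(n'x) dx = ½∫_0^π [sin((n+n')x) + sin((n−n')x)] dx, which is 0 when n+n' is even and 2n/(n²−n'²) when n+n' is odd (it need not vanish on (0, π)).
  u² squared terms: (-1)²·∫sin(2x)² dx = 1·π/2 = π/2;  (2)²·∫sin(4x)² dx = 4·π/2 = 2*π;  (3)²·∫cos(x)² dx = 9·π/2 = 9*π/2.
  u² cross terms: 2·(-1)·(2)·∫sin(2x)·sin(4x) dx = -4·(0) = 0;  2·(-1)·(3)·∫sin(2x)·cos(x) dx = -6·(4/3) = -8;  2·(2)·(3)·∫sin(4x)·cos(x) dx = 12·(8/15) = 32/5.
  So ∫_0^π u² dx = π/2 + 2*π + 9*π/2 + 0 − 8 + 32/5 = -8/5 + 7*π.
  (u')² squared terms: (-3)²·∫sin(x)² dx = 9·π/2 = 9*π/2;  (-2)²·∫cos(2x)² dx = 4·π/2 = 2*π;  (8)²·∫cos(4x)² dx = 64·π/2 = 32*π.
  (u')² cross terms: 2·(-3)·(-2)·∫sin(x)·cos(2x) dx = 12·(-2/3) = -8;  2·(-3)·(8)·∫sin(x)·cos(4x) dx = -48·(-2/15) = 32/5;  2·(-2)·(8)·∫cos(2x)·cos(4x) dx = -32·(0) = 0.
  So ∫_0^π (u')² dx = 9*π/2 + 2*π + 32*π − 8 + 32/5 + 0 = -8/5 + 77*π/2.
||u||_{H^1}^2 = (-8/5 + 7*π) + (-8/5 + 77*π/2) = -16/5 + 91*π/2.


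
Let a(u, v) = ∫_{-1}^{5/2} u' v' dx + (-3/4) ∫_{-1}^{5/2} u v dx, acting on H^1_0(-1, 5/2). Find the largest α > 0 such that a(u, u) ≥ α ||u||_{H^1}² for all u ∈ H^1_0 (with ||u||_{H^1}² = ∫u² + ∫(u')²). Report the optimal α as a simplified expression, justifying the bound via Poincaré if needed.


α = (-147 + 16*π^2)/(4*(4*π^2 + 49))

Coercivity of a(·,·) on H^1_0(-1, 5/2) means a(u, u) ≥ α ||u||_{H^1}² for every u ∈ H^1_0.
The interval has length L = 7/2, and Poincaré/coercivity depend only on L. Here a(u, u) = ∫(u')² + (-3/4)·∫u².
Here c = -3/4 < 0 with |c| < (π/L)² = 4*π^2/49, so coercivity still holds. The condition a(u,u) ≥ α||u||_{H^1}² reads (1−α)∫(u')² ≥ (α−c)∫u². Any admissible α is ≤ 1 (rapidly oscillating u have ∫u²/∫(u')² → 0), and α = 1 would force 0 ≥ (1−c)∫u², impossible since c < 1; so 1−α > 0. By the sharp Poincaré inequality on H^1_0 of an interval of length L, ∫(u')² ≥ (π/L)²∫u² with equality for the first sine mode sin(π(x−x₀)/L) (x₀ the left endpoint), so the inequality holds for all u iff (1−α)(π/L)² ≥ α − c, i.e. α ≤ ((π/L)² + c)/((π/L)² + 1) = (1 + c(L/π)²)/(1 + (L/π)²). (Direct route, valid since c ≤ 0: Poincaré gives c∫u² ≥ c(L/π)²∫(u')², so a(u,u) ≥ (1 + c(L/π)²)∫(u')², while ||u||_{H^1}² ≤ (1 + (L/π)²)∫(u')²; dividing yields the same α.) With (π/L)² = 4*π^2/49 and c = -3/4, the largest admissible constant is α = ((π/L)² + c)/((π/L)² + 1).
Simplifying, α = (-147 + 16*π^2)/(4*(4*π^2 + 49)).


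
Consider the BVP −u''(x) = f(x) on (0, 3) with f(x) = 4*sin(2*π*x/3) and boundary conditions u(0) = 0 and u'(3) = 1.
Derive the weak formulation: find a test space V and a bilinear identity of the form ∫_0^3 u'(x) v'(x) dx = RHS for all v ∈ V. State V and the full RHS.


V = {v ∈ H^1(0, 3) : v(0) = 0} (test functions vanish at x = 0 where u is specified); weak form: ∫_0^3 u'v' dx = ∫_0^3 (4*sin(2*π*x/3)) v dx + v(3) for all v ∈ V.

Multiply both sides by a test function v and integrate from 0 to 3:
  ∫_0^3 −u''(x) v(x) dx = ∫_0^3 f(x) v(x) dx.
Integrate the LHS by parts once:
  ∫_0^3 −u'' v dx = −[u'(x) v(x)]_0^3 + ∫_0^3 u'(x) v'(x) dx.
Thus ∫_0^3 u'(x) v'(x) dx = ∫_0^3 f(x) v(x) dx + [u'(x) v(x)]_0^3.
Choose V so that boundary terms are either known or forced to vanish.
Mixed BC: u(0) = 0 (Dirichlet) and u'(3) = 1 (Neumann). Define V = {v ∈ H^1(0, 3) : v(0) = 0}. Then [u' v]_0^3 = u'(3)·v(3) − u'(0)·0 = v(3).
Weak formulation: find u (satisfying any essential BC) such that ∫_0^3 u'(x) v'(x) dx = ∫_0^3 f v dx + v(3) for all v ∈ V (Dirichlet at 0 absorbed into V; Neumann datum at x = 3 contributes the boundary term).
Substituting f(x) = 4*sin(2*π*x/3), the right-hand side is ∫_0^3 (4*sin(2*π*x/3)) v dx + v(3).


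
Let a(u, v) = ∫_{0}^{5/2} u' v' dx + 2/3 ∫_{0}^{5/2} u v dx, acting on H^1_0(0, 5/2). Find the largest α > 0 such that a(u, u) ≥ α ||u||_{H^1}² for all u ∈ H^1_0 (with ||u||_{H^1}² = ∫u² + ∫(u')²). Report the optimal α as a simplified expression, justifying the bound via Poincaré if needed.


α = 2*(25 + 6*π^2)/(3*(25 + 4*π^2))

Coercivity of a(·,·) on H^1_0(0, 5/2) means a(u, u) ≥ α ||u||_{H^1}² for every u ∈ H^1_0.
The interval has length L = 5/2, and Poincaré/coercivity depend only on L. Here a(u, u) = ∫(u')² + (2/3)·∫u².
Here 0 < c = 2/3 < 1. The condition a(u,u) ≥ α||u||_{H^1}² reads (1−α)∫(u')² ≥ (α−c)∫u². Any admissible α is ≤ 1 (rapidly oscillating u have ∫u²/∫(u')² → 0), and α = 1 would force 0 ≥ (1−c)∫u², impossible since c < 1; so 1−α > 0. By the sharp Poincaré inequality on H^1_0 of an interval of length L, ∫(u')² ≥ (π/L)²∫u² with equality for the first sine mode sin(π(x−x₀)/L) (x₀ the left endpoint), so the inequality holds for all u iff (1−α)(π/L)² ≥ α − c, i.e. α ≤ ((π/L)² + c)/((π/L)² + 1) = (1 + c(L/π)²)/(1 + (L/π)²). With (π/L)² = 4*π^2/25 and c = 2/3, the largest admissible constant is α = ((π/L)² + c)/((π/L)² + 1).
Simplifying, α = 2*(25 + 6*π^2)/(3*(25 + 4*π^2)).


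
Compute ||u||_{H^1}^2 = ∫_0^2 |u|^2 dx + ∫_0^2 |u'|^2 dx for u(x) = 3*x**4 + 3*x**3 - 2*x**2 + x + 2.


||u||_{H^1}^2 = 205278/35

The H^1 norm (squared) on an interval (0, L) is
  ||u||_{H^1}^2 = ∫_0^L u(x)^2 dx + ∫_0^L u'(x)^2 dx.
Compute u'(x) = 12*x**3 + 9*x**2 - 4*x + 1.
Then u(x)^2 = 9*x**8 + 18*x**7 - 3*x**6 - 6*x**5 + 22*x**4 + 8*x**3 - 7*x**2 + 4*x + 4 and u'(x)^2 = 144*x**6 + 216*x**5 - 15*x**4 - 48*x**3 + 34*x**2 - 8*x + 1.
Integrate each monomial from 0 to 2 using ∫_0^2 c·x^n dx = c·2^(n+1)/(n+1):
  ∫_0^2 u(x)^2 dx = ∫_0^2 (9*x^8 + 18*x^7 - 3*x^6 - 6*x^5 + 22*x^4 + 8*x^3 - 7*x^2 + 4*x + 4) dx. Term by term:
    ∫_0^2 9*x^8 dx = 512;  ∫_0^2 18*x^7 dx = 576;  ∫_0^2 -3*x^6 dx = -384/7;
    ∫_0^2 -6*x^5 dx = -64;  ∫_0^2 22*x^4 dx = 704/5;  ∫_0^2 8*x^3 dx = 32;
    ∫_0^2 -7*x^2 dx = -56/3;  ∫_0^2 4*x dx = 8;  ∫_0^2 4 dx = 8.
  Sum: 512 + 576 − 384/7 − 64 + 704/5 + 32 − 56/3 + 8 + 8 = 119624/105.
  ∫_0^2 u'(x)^2 dx = ∫_0^2 (144*x^6 + 216*x^5 - 15*x^4 - 48*x^3 + 34*x^2 - 8*x + 1) dx. Term by term:
    ∫_0^2 144*x^6 dx = 18432/7;  ∫_0^2 216*x^5 dx = 2304;  ∫_0^2 -15*x^4 dx = -96;
    ∫_0^2 -48*x^3 dx = -192;  ∫_0^2 34*x^2 dx = 272/3;  ∫_0^2 -8*x dx = -16;
    ∫_0^2 1 dx = 2.
  Sum: 18432/7 + 2304 − 96 − 192 + 272/3 − 16 + 2 = 99242/21.
Adding: ||u||_{H^1}^2 = 119624/105 + 99242/21 = 205278/35.


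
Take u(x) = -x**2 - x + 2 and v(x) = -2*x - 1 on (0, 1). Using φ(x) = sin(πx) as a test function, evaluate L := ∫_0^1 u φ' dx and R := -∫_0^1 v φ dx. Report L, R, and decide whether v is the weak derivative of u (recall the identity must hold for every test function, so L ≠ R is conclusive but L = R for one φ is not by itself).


LHS = 4/π, RHS = 4/π. Yes, v = u' weakly.

u(x) = -x**2 - x + 2, classical derivative u'(x) = -2*x - 1.
φ(x) = sin(πx), so φ'(x) = π*cos(π*x).
Note φ(0) = φ(1) = 0, so the boundary term u·φ vanishes.
LHS = ∫_0^1 u(x) φ'(x) dx = ∫_0^1 (-π*x^2*cos(π*x) - π*x*cos(π*x) + 2*π*cos(π*x)) dx. Term by term:
  ∫_0^1 2*π*cos(π*x) dx = 0;  ∫_0^1 -π*x*cos(π*x) dx = 2/π;  ∫_0^1 -π*x^2*cos(π*x) dx = 2/π.
Sum: 0 + 2/π + 2/π = 4/π.
So LHS = 4/π.
∫_0^1 v(x) φ(x) dx = ∫_0^1 (-2*x*sin(π*x) - sin(π*x)) dx. Term by term:
  ∫_0^1 -sin(π*x) dx = -2/π;  ∫_0^1 -2*x*sin(π*x) dx = -2/π.
Sum: -2/π − 2/π = -4/π.
So RHS = -∫_0^1 v(x) φ(x) dx = 4/π.
LHS = RHS, so the identity holds for this test φ.
Moreover u is smooth here and v(x) = u'(x) = -2*x - 1 pointwise, so the identity holds for every test function. Hence v is the weak derivative of u.


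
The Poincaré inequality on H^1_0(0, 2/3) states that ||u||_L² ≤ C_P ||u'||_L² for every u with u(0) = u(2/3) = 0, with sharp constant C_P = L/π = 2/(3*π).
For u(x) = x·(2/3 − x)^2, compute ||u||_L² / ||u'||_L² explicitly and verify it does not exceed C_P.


||u||_L² / ||u'||_L² = sqrt(14)/21 < C_P = 2/(3*π).

u(x) = x·(2/3 − x)^2, so u'(x) = (3*x - 2)*(9*x - 2)/9.
u(x) = x·(2/3 − x)^2 vanishes at x = 0 and x = 2/3, so u ∈ H^1_0(0, 2/3). Differentiate via the product rule and integrate the resulting polynomials term by term.
  ∫_0^2/3 u² dx = ∫_0^2/3 (x^6 - 8*x^5/3 + 8*x^4/3 - 32*x^3/27 + 16*x^2/81) dx. Term by term:
    ∫_0^2/3 x^6 dx = 128/15309;  ∫_0^2/3 -8*x^5/3 dx = -256/6561;  ∫_0^2/3 8*x^4/3 dx = 256/3645;
    ∫_0^2/3 -32*x^3/27 dx = -128/2187;  ∫_0^2/3 16*x^2/81 dx = 128/6561.
  Sum: 128/15309 − 256/6561 + 256/3645 − 128/2187 + 128/6561 = 128/229635.
  ∫_0^2/3 (u')² dx = ∫_0^2/3 (9*x^4 - 16*x^3 + 88*x^2/9 - 64*x/27 + 16/81) dx. Term by term:
    ∫_0^2/3 9*x^4 dx = 32/135;  ∫_0^2/3 -16*x^3 dx = -64/81;  ∫_0^2/3 88*x^2/9 dx = 704/729;
    ∫_0^2/3 -64*x/27 dx = -128/243;  ∫_0^2/3 16/81 dx = 32/243.
  Sum: 32/135 − 64/81 + 704/729 − 128/243 + 32/243 = 64/3645.
∫_0^2/3 u² dx = 128/229635, so ||u||_L² = 8*sqrt(70)/2835.
∫_0^2/3 (u')² dx = 64/3645, so ||u'||_L² = 8*sqrt(5)/135.
Ratio ||u||_L² / ||u'||_L² = sqrt(14)/21.
Sharp Poincaré constant on H^1_0(0, 2/3) is C_P = L/π = 2/(3*π), achieved by sin(3*π/2·x).
A polynomial bump cannot attain the sharp Poincaré constant (only the first sine eigenfunction does), so the ratio is strictly less than C_P, consistent with ||u||_L² ≤ C_P ||u'||_L².


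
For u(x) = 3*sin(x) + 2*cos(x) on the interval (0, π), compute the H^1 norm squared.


||u||_{H^1(0,π)}^2 = 13*π

u'(x) = -2*sin(x) + 3*cos(x).
Expand u² and (u')² and integrate term by term on (0, π), using: for integers n ≥ 1, ∫_0^π sin²(nx) dx = ∫_0^π cos²(nx) dx = π/2; for n ≠ n', ∫_0^π sin(nx)sin(n'x) dx = ∫_0^π cos(nx)cos(n'x) dx = 0; and by product-to-sum, ∫_0^π sin(nx)cos(n'x) dx = ½∫_0^π [sin((n+n')x) + sin((n−n')x)] dx, which is 0 when n+n' is even and 2n/(n²−n'²) when n+n' is odd (it need not vanish on (0, π)).
  u² squared terms: (2)²·∫cos(x)² dx = 4·π/2 = 2*π;  (3)²·∫sin(x)² dx = 9·π/2 = 9*π/2.
  u² cross terms: 2·(2)·(3)·∫cos(x)·sin(x) dx = 12·(0) = 0.
  So ∫_0^π u² dx = 2*π + 9*π/2 + 0 = 13*π/2.
  (u')² squared terms: (-2)²·∫sin(x)² dx = 4·π/2 = 2*π;  (3)²·∫cos(x)² dx = 9·π/2 = 9*π/2.
  (u')² cross terms: 2·(-2)·(3)·∫sin(x)·cos(x) dx = -12·(0) = 0.
  So ∫_0^π (u')² dx = 2*π + 9*π/2 + 0 = 13*π/2.
||u||_{H^1}^2 = (13*π/2) + (13*π/2) = 13*π.


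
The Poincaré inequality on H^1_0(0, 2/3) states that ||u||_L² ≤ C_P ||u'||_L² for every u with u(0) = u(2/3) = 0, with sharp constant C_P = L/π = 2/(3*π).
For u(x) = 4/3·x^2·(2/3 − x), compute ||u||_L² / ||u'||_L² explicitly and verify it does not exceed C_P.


||u||_L² / ||u'||_L² = sqrt(14)/21 < C_P = 2/(3*π).

u(x) = 4/3·x^2·(2/3 − x), so u'(x) = 4*x*(4 - 9*x)/9.
u(x) = 4/3·x^2·(2/3 − x) vanishes at x = 0 and x = 2/3, so u ∈ H^1_0(0, 2/3). Differentiate via the product rule and integrate the resulting polynomials term by term.
  ∫_0^2/3 u² dx = ∫_0^2/3 (16*x^6/9 - 64*x^5/27 + 64*x^4/81) dx. Term by term:
    ∫_0^2/3 16*x^6/9 dx = 2048/137781;  ∫_0^2/3 -64*x^5/27 dx = -2048/59049;  ∫_0^2/3 64*x^4/81 dx = 2048/98415.
  Sum: 2048/137781 − 2048/59049 + 2048/98415 = 2048/2066715.
  ∫_0^2/3 (u')² dx = ∫_0^2/3 (16*x^4 - 128*x^3/9 + 256*x^2/81) dx. Term by term:
    ∫_0^2/3 16*x^4 dx = 512/1215;  ∫_0^2/3 -128*x^3/9 dx = -512/729;  ∫_0^2/3 256*x^2/81 dx = 2048/6561.
  Sum: 512/1215 − 512/729 + 2048/6561 = 1024/32805.
∫_0^2/3 u² dx = 2048/2066715, so ||u||_L² = 32*sqrt(70)/8505.
∫_0^2/3 (u')² dx = 1024/32805, so ||u'||_L² = 32*sqrt(5)/405.
Ratio ||u||_L² / ||u'||_L² = sqrt(14)/21.
Sharp Poincaré constant on H^1_0(0, 2/3) is C_P = L/π = 2/(3*π), achieved by sin(3*π/2·x).
A polynomial bump cannot attain the sharp Poincaré constant (only the first sine eigenfunction does), so the ratio is strictly less than C_P, consistent with ||u||_L² ≤ C_P ||u'||_L².


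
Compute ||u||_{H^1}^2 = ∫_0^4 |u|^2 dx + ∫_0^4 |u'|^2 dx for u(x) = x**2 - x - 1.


||u||_{H^1}^2 = 664/5

The H^1 norm (squared) on an interval (0, L) is
  ||u||_{H^1}^2 = ∫_0^L u(x)^2 dx + ∫_0^L u'(x)^2 dx.
Compute u'(x) = 2*x - 1.
Then u(x)^2 = x**4 - 2*x**3 - x**2 + 2*x + 1 and u'(x)^2 = 4*x**2 - 4*x + 1.
Integrate each monomial from 0 to 4 using ∫_0^4 c·x^n dx = c·4^(n+1)/(n+1):
  ∫_0^4 u(x)^2 dx = ∫_0^4 (x^4 - 2*x^3 - x^2 + 2*x + 1) dx. Term by term:
    ∫_0^4 x^4 dx = 1024/5;  ∫_0^4 -2*x^3 dx = -128;  ∫_0^4 -x^2 dx = -64/3;
    ∫_0^4 2*x dx = 16;  ∫_0^4 1 dx = 4.
  Sum: 1024/5 − 128 − 64/3 + 16 + 4 = 1132/15.
  ∫_0^4 u'(x)^2 dx = ∫_0^4 (4*x^2 - 4*x + 1) dx. Term by term:
    ∫_0^4 4*x^2 dx = 256/3;  ∫_0^4 -4*x dx = -32;  ∫_0^4 1 dx = 4.
  Sum: 256/3 − 32 + 4 = 172/3.
Adding: ||u||_{H^1}^2 = 1132/15 + 172/3 = 664/5.


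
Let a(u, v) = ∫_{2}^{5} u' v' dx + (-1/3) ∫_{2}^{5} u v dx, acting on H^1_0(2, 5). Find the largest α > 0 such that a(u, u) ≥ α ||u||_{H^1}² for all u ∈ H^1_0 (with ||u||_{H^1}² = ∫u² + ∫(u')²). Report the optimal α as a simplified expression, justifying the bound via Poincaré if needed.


α = (-3 + π^2)/(9 + π^2)

Coercivity of a(·,·) on H^1_0(2, 5) means a(u, u) ≥ α ||u||_{H^1}² for every u ∈ H^1_0.
The interval has length L = 3, and Poincaré/coercivity depend only on L. Here a(u, u) = ∫(u')² + (-1/3)·∫u².
Here c = -1/3 < 0 with |c| < (π/L)² = π^2/9, so coercivity still holds. The condition a(u,u) ≥ α||u||_{H^1}² reads (1−α)∫(u')² ≥ (α−c)∫u². Any admissible α is ≤ 1 (rapidly oscillating u have ∫u²/∫(u')² → 0), and α = 1 would force 0 ≥ (1−c)∫u², impossible since c < 1; so 1−α > 0. By the sharp Poincaré inequality on H^1_0 of an interval of length L, ∫(u')² ≥ (π/L)²∫u² with equality for the first sine mode sin(π(x−x₀)/L) (x₀ the left endpoint), so the inequality holds for all u iff (1−α)(π/L)² ≥ α − c, i.e. α ≤ ((π/L)² + c)/((π/L)² + 1) = (1 + c(L/π)²)/(1 + (L/π)²). (Direct route, valid since c ≤ 0: Poincaré gives c∫u² ≥ c(L/π)²∫(u')², so a(u,u) ≥ (1 + c(L/π)²)∫(u')², while ||u||_{H^1}² ≤ (1 + (L/π)²)∫(u')²; dividing yields the same α.) With (π/L)² = π^2/9 and c = -1/3, the largest admissible constant is α = ((π/L)² + c)/((π/L)² + 1).
Simplifying, α = (-3 + π^2)/(9 + π^2).


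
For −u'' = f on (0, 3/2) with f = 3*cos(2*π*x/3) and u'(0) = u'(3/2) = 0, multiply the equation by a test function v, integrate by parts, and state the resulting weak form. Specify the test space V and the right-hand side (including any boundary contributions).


V = H^1(0, 3/2) (no boundary constraint on v; u is determined up to an additive constant); weak form: ∫_0^3/2 u'v' dx = ∫_0^3/2 (3*cos(2*π*x/3)) v dx for all v ∈ V.

Multiply both sides by a test function v and integrate from 0 to 3/2:
  ∫_0^3/2 −u''(x) v(x) dx = ∫_0^3/2 f(x) v(x) dx.
Integrate the LHS by parts once:
  ∫_0^3/2 −u'' v dx = −[u'(x) v(x)]_0^3/2 + ∫_0^3/2 u'(x) v'(x) dx.
Thus ∫_0^3/2 u'(x) v'(x) dx = ∫_0^3/2 f(x) v(x) dx + [u'(x) v(x)]_0^3/2.
Choose V so that boundary terms are either known or forced to vanish.
u has homogeneous Neumann: u'(0) = u'(3/2) = 0. So [u' v]_0^3/2 = 0·v(3/2) − 0·v(0) = 0 for any v; take V = H^1(0, 3/2).
Weak formulation: find u (satisfying any essential BC) such that ∫_0^3/2 u'(x) v'(x) dx = ∫_0^3/2 f v dx for all v ∈ V (homogeneous Neumann, so boundary terms vanish).
Substituting f(x) = 3*cos(2*π*x/3), the right-hand side is ∫_0^3/2 (3*cos(2*π*x/3)) v dx.
Compatibility check (pure Neumann): taking v ≡ 1 ∈ V gives 0 = ∫_0^3/2 f dx + (0) − (0), i.e. ∫_0^3/2 f dx must equal u'(0) − u'(3/2) = 0. Indeed ∫_0^3/2 (3*cos(2*π*x/3)) dx = 0, so the data are compatible. The solution is then unique only up to an additive constant (fix it e.g. by requiring ∫_0^3/2 u dx = 0).


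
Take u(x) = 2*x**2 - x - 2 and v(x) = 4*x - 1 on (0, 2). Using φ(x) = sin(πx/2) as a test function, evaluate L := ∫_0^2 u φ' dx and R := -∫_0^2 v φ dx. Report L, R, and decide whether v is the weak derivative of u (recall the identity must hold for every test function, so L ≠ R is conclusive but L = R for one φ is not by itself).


LHS = -12/π, RHS = -12/π. Yes, v = u' weakly.

u(x) = 2*x**2 - x - 2, classical derivative u'(x) = 4*x - 1.
φ(x) = sin(πx/2), so φ'(x) = π*cos(π*x/2)/2.
Note φ(0) = φ(2) = 0, so the boundary term u·φ vanishes.
LHS = ∫_0^2 u(x) φ'(x) dx = ∫_0^2 (π*x^2*cos(π*x/2) - π*x*cos(π*x/2)/2 - π*cos(π*x/2)) dx. Term by term:
  ∫_0^2 -π*cos(π*x/2) dx = 0;  ∫_0^2 π*x^2*cos(π*x/2) dx = -16/π;  ∫_0^2 -π*x*cos(π*x/2)/2 dx = 4/π.
Sum: 0 − 16/π + 4/π = -12/π.
So LHS = -12/π.
∫_0^2 v(x) φ(x) dx = ∫_0^2 (4*x*sin(π*x/2) - sin(π*x/2)) dx. Term by term:
  ∫_0^2 -sin(π*x/2) dx = -4/π;  ∫_0^2 4*x*sin(π*x/2) dx = 16/π.
Sum: -4/π + 16/π = 12/π.
So RHS = -∫_0^2 v(x) φ(x) dx = -12/π.
LHS = RHS, so the identity holds for this test φ.
Moreover u is smooth here and v(x) = u'(x) = 4*x - 1 pointwise, so the identity holds for every test function. Hence v is the weak derivative of u.


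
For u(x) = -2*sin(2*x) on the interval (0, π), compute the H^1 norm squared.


||u||_{H^1(0,π)}^2 = 10*π

u'(x) = -4*cos(2*x).
Expand u² and (u')² and integrate term by term on (0, π), using: for integers n ≥ 1, ∫_0^π sin²(nx) dx = ∫_0^π cos²(nx) dx = π/2; for n ≠ n', ∫_0^π sin(nx)sin(n'x) dx = ∫_0^π cos(nx)cos(n'x) dx = 0; and by product-to-sum, ∫_0^π sin(nx)cos(n'x) dx = ½∫_0^π [sin((n+n')x) + sin((n−n')x)] dx, which is 0 when n+n' is even and 2n/(n²−n'²) when n+n' is odd (it need not vanish on (0, π)).
  u² squared terms: (-2)²·∫sin(2x)² dx = 4·π/2 = 2*π.
  So ∫_0^π u² dx = 2*π.
  (u')² squared terms: (-4)²·∫cos(2x)² dx = 16·π/2 = 8*π.
  So ∫_0^π (u')² dx = 8*π.
||u||_{H^1}^2 = (2*π) + (8*π) = 10*π.


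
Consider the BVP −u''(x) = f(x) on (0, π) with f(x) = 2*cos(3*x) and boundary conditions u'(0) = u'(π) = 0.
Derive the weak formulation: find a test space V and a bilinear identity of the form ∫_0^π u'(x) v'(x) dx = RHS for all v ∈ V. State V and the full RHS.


V = H^1(0, π) (no boundary constraint on v; u is determined up to an additive constant); weak form: ∫_0^π u'v' dx = ∫_0^π (2*cos(3*x)) v dx for all v ∈ V.

Multiply both sides by a test function v and integrate from 0 to π:
  ∫_0^π −u''(x) v(x) dx = ∫_0^π f(x) v(x) dx.
Integrate the LHS by parts once:
  ∫_0^π −u'' v dx = −[u'(x) v(x)]_0^π + ∫_0^π u'(x) v'(x) dx.
Thus ∫_0^π u'(x) v'(x) dx = ∫_0^π f(x) v(x) dx + [u'(x) v(x)]_0^π.
Choose V so that boundary terms are either known or forced to vanish.
u has homogeneous Neumann: u'(0) = u'(π) = 0. So [u' v]_0^π = 0·v(π) − 0·v(0) = 0 for any v; take V = H^1(0, π).
Weak formulation: find u (satisfying any essential BC) such that ∫_0^π u'(x) v'(x) dx = ∫_0^π f v dx for all v ∈ V (homogeneous Neumann, so boundary terms vanish).
Substituting f(x) = 2*cos(3*x), the right-hand side is ∫_0^π (2*cos(3*x)) v dx.
Compatibility check (pure Neumann): taking v ≡ 1 ∈ V gives 0 = ∫_0^π f dx + (0) − (0), i.e. ∫_0^π f dx must equal u'(0) − u'(π) = 0. Indeed ∫_0^π (2*cos(3*x)) dx = 0, so the data are compatible. The solution is then unique only up to an additive constant (fix it e.g. by requiring ∫_0^π u dx = 0).


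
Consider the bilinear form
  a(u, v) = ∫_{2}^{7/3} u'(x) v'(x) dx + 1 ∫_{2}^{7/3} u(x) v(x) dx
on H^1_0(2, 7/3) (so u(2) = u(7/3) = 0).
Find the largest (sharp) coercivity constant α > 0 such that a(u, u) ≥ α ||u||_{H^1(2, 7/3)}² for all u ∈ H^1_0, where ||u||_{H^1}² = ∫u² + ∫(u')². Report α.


α = 1

Coercivity of a(·,·) on H^1_0(2, 7/3) means a(u, u) ≥ α ||u||_{H^1}² for every u ∈ H^1_0.
The interval has length L = 1/3, and Poincaré/coercivity depend only on L. Here a(u, u) = ∫(u')² + (1)·∫u².
Here c = 1 ≥ 1, so a(u,u) = ∫(u')² + c∫u² ≥ ∫(u')² + ∫u² = ||u||_{H^1}², i.e. α = 1 works. No larger α is possible: a(u,u) ≥ α||u||_{H^1}² means (1−α)∫(u')² ≥ (α−c)∫u², and for the modes u_n = sin(nπ(x−x₀)/L) (x₀ the left endpoint) one has ∫u_n²/∫(u_n')² = (L/(nπ))² → 0, so a(u_n,u_n)/||u_n||_{H^1}² → 1. Hence the optimal constant is α = 1.
Therefore α = 1.


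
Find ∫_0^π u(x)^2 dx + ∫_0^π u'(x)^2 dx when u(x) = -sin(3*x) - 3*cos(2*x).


||u||_{H^1(0,π)}^2 = 36 + 55*π/2

u'(x) = 6*sin(2*x) - 3*cos(3*x).
Expand u² and (u')² and integrate term by term on (0, π), using: for integers n ≥ 1, ∫_0^π sin²(nx) dx = ∫_0^π cos²(nx) dx = π/2; for n ≠ n', ∫_0^π sin(nx)sin(n'x) dx = ∫_0^π cos(nx)cos(n'x) dx = 0; and by product-to-sum, ∫_0^π sin(nx)cos(n'x) dx = ½∫_0^π [sin((n+n')x) + sin((n−n')x)] dx, which is 0 when n+n' is even and 2n/(n²−n'²) when n+n' is odd (it need not vanish on (0, π)).
  u² squared terms: (-1)²·∫sin(3x)² dx = 1·π/2 = π/2;  (-3)²·∫cos(2x)² dx = 9·π/2 = 9*π/2.
  u² cross terms: 2·(-1)·(-3)·∫sin(3x)·cos(2x) dx = 6·(6/5) = 36/5.
  So ∫_0^π u² dx = π/2 + 9*π/2 + 36/5 = 36/5 + 5*π.
  (u')² squared terms: (-3)²·∫cos(3x)² dx = 9·π/2 = 9*π/2;  (6)²·∫sin(2x)² dx = 36·π/2 = 18*π.
  (u')² cross terms: 2·(-3)·(6)·∫cos(3x)·sin(2x) dx = -36·(-4/5) = 144/5.
  So ∫_0^π (u')² dx = 9*π/2 + 18*π + 144/5 = 144/5 + 45*π/2.
||u||_{H^1}^2 = (36/5 + 5*π) + (144/5 + 45*π/2) = 36 + 55*π/2.


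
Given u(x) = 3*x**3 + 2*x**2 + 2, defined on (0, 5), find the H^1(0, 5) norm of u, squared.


||u||_{H^1}^2 = 1392765/7

The H^1 norm (squared) on an interval (0, L) is
  ||u||_{H^1}^2 = ∫_0^L u(x)^2 dx + ∫_0^L u'(x)^2 dx.
Compute u'(x) = 9*x**2 + 4*x.
Then u(x)^2 = 9*x**6 + 12*x**5 + 4*x**4 + 12*x**3 + 8*x**2 + 4 and u'(x)^2 = 81*x**4 + 72*x**3 + 16*x**2.
Integrate each monomial from 0 to 5 using ∫_0^5 c·x^n dx = c·5^(n+1)/(n+1):
  ∫_0^5 u(x)^2 dx = ∫_0^5 (9*x^6 + 12*x^5 + 4*x^4 + 12*x^3 + 8*x^2 + 4) dx. Term by term:
    ∫_0^5 9*x^6 dx = 703125/7;  ∫_0^5 12*x^5 dx = 31250;  ∫_0^5 4*x^4 dx = 2500;
    ∫_0^5 12*x^3 dx = 1875;  ∫_0^5 8*x^2 dx = 1000/3;  ∫_0^5 4 dx = 20.
  Sum: 703125/7 + 31250 + 2500 + 1875 + 1000/3 + 20 = 2864920/21.
  ∫_0^5 u'(x)^2 dx = ∫_0^5 (81*x^4 + 72*x^3 + 16*x^2) dx. Term by term:
    ∫_0^5 81*x^4 dx = 50625;  ∫_0^5 72*x^3 dx = 11250;  ∫_0^5 16*x^2 dx = 2000/3.
  Sum: 50625 + 11250 + 2000/3 = 187625/3.
Adding: ||u||_{H^1}^2 = 2864920/21 + 187625/3 = 1392765/7.


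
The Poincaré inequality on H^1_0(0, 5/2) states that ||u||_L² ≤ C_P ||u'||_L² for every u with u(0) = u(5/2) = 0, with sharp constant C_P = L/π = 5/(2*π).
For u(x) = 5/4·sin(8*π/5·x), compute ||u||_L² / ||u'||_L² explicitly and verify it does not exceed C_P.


||u||_L² / ||u'||_L² = 5/(8*π) < C_P = 5/(2*π).

u(x) = 5/4·sin(8*π/5·x), so u'(x) = 2*π*cos(8*π*x/5).
Writing u(x) = A·sin(kπx/L) with A = 5/4 and k = 4, use ∫_0^L sin²(kπx/L) dx = L/2 and ∫_0^L cos²(kπx/L) dx = L/2.
u² = 25/16·sin²(8*π/5·x) and (u')² = 4*π^2·cos²(8*π/5·x), and each of sin², cos² integrates to L/2 = 5/4 over (0, 5/2).
∫_0^5/2 u² dx = 125/64, so ||u||_L² = 5*sqrt(5)/8.
∫_0^5/2 (u')² dx = 5*π^2, so ||u'||_L² = sqrt(5)*π.
Ratio ||u||_L² / ||u'||_L² = 5/(8*π).
Sharp Poincaré constant on H^1_0(0, 5/2) is C_P = L/π = 5/(2*π), achieved by sin(2*π/5·x).
This is the k = 4 harmonic; the ratio L/(kπ) is strictly less than C_P = L/π, consistent with the sharp inequality ||u||_L² ≤ C_P ||u'||_L².


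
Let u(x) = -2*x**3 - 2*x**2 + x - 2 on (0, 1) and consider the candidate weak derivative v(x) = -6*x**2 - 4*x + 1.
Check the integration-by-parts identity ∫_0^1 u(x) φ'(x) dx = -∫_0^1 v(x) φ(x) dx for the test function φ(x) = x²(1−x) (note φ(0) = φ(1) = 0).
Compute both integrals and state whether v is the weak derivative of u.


LHS = 19/60, RHS = 19/60. Yes, v = u' weakly.

u(x) = -2*x**3 - 2*x**2 + x - 2, classical derivative u'(x) = -6*x**2 - 4*x + 1.
φ(x) = x²(1−x), so φ'(x) = x*(2 - 3*x).
Note φ(0) = φ(1) = 0, so the boundary term u·φ vanishes.
LHS = ∫_0^1 u(x) φ'(x) dx = ∫_0^1 (6*x^5 + 2*x^4 - 7*x^3 + 8*x^2 - 4*x) dx. Term by term:
  ∫_0^1 6*x^5 dx = 1;  ∫_0^1 2*x^4 dx = 2/5;  ∫_0^1 -7*x^3 dx = -7/4;
  ∫_0^1 8*x^2 dx = 8/3;  ∫_0^1 -4*x dx = -2.
Sum: 1 + 2/5 − 7/4 + 8/3 − 2 = 19/60.
So LHS = 19/60.
∫_0^1 v(x) φ(x) dx = ∫_0^1 (6*x^5 - 2*x^4 - 5*x^3 + x^2) dx. Term by term:
  ∫_0^1 6*x^5 dx = 1;  ∫_0^1 -2*x^4 dx = -2/5;  ∫_0^1 -5*x^3 dx = -5/4;
  ∫_0^1 x^2 dx = 1/3.
Sum: 1 − 2/5 − 5/4 + 1/3 = -19/60.
So RHS = -∫_0^1 v(x) φ(x) dx = 19/60.
LHS = RHS, so the identity holds for this test φ.
Moreover u is smooth here and v(x) = u'(x) = -6*x**2 - 4*x + 1 pointwise, so the identity holds for every test function. Hence v is the weak derivative of u.


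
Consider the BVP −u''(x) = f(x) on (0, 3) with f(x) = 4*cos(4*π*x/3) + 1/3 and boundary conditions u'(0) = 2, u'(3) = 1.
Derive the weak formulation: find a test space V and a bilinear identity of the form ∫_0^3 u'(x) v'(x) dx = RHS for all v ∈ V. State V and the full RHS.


V = H^1(0, 3) (v unrestricted at boundary; u is determined up to an additive constant); weak form: ∫_0^3 u'v' dx = ∫_0^3 (4*cos(4*π*x/3) + 1/3) v dx + v(3) − 2·v(0) for all v ∈ V.

Multiply both sides by a test function v and integrate from 0 to 3:
  ∫_0^3 −u''(x) v(x) dx = ∫_0^3 f(x) v(x) dx.
Integrate the LHS by parts once:
  ∫_0^3 −u'' v dx = −[u'(x) v(x)]_0^3 + ∫_0^3 u'(x) v'(x) dx.
Thus ∫_0^3 u'(x) v'(x) dx = ∫_0^3 f(x) v(x) dx + [u'(x) v(x)]_0^3.
Choose V so that boundary terms are either known or forced to vanish.
u has inhomogeneous Neumann u'(0) = 2, u'(3) = 1. [u' v]_0^3 = (1)·v(3) − (2)·v(0) = v(3) − 2·v(0). Take V = H^1(0, 3); boundary term becomes part of RHS.
Weak formulation: find u (satisfying any essential BC) such that ∫_0^3 u'(x) v'(x) dx = ∫_0^3 f v dx + v(3) − 2·v(0) for all v ∈ V (Neumann data are natural BCs: they enter the RHS as boundary terms).
Substituting f(x) = 4*cos(4*π*x/3) + 1/3, the right-hand side is ∫_0^3 (4*cos(4*π*x/3) + 1/3) v dx + v(3) − 2·v(0).
Compatibility check (pure Neumann): taking v ≡ 1 ∈ V gives 0 = ∫_0^3 f dx + (1) − (2), i.e. ∫_0^3 f dx must equal u'(0) − u'(3) = 1. Indeed ∫_0^3 (4*cos(4*π*x/3) + 1/3) dx = 1, so the data are compatible. The solution is then unique only up to an additive constant (fix it e.g. by requiring ∫_0^3 u dx = 0).


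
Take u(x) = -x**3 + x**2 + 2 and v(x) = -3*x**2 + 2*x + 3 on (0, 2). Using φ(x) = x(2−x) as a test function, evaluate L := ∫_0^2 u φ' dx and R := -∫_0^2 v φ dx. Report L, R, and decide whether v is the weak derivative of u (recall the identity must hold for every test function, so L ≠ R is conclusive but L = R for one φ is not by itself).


LHS = 32/15, RHS = -28/15. No, v is not the weak derivative of u.

u(x) = -x**3 + x**2 + 2, classical derivative u'(x) = -3*x**2 + 2*x.
φ(x) = x(2−x), so φ'(x) = 2 - 2*x.
Note φ(0) = φ(2) = 0, so the boundary term u·φ vanishes.
LHS = ∫_0^2 u(x) φ'(x) dx = ∫_0^2 (2*x^4 - 4*x^3 + 2*x^2 - 4*x + 4) dx. Term by term:
  ∫_0^2 2*x^4 dx = 64/5;  ∫_0^2 -4*x^3 dx = -16;  ∫_0^2 2*x^2 dx = 16/3;
  ∫_0^2 -4*x dx = -8;  ∫_0^2 4 dx = 8.
Sum: 64/5 − 16 + 16/3 − 8 + 8 = 32/15.
So LHS = 32/15.
∫_0^2 v(x) φ(x) dx = ∫_0^2 (3*x^4 - 8*x^3 + x^2 + 6*x) dx. Term by term:
  ∫_0^2 3*x^4 dx = 96/5;  ∫_0^2 -8*x^3 dx = -32;  ∫_0^2 x^2 dx = 8/3;
  ∫_0^2 6*x dx = 12.
Sum: 96/5 − 32 + 8/3 + 12 = 28/15.
So RHS = -∫_0^2 v(x) φ(x) dx = -28/15.
LHS − RHS = 4 ≠ 0, so the identity fails.
(For a valid weak derivative the identity must hold for EVERY test function, in particular this one. The failure shows v is NOT the weak derivative of u.)
Correct weak derivative would be u'(x) = -3*x**2 + 2*x.


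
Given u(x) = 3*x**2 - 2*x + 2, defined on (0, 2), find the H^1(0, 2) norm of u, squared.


||u||_{H^1}^2 = 1504/15

The H^1 norm (squared) on an interval (0, L) is
  ||u||_{H^1}^2 = ∫_0^L u(x)^2 dx + ∫_0^L u'(x)^2 dx.
Compute u'(x) = 6*x - 2.
Then u(x)^2 = 9*x**4 - 12*x**3 + 16*x**2 - 8*x + 4 and u'(x)^2 = 36*x**2 - 24*x + 4.
Integrate each monomial from 0 to 2 using ∫_0^2 c·x^n dx = c·2^(n+1)/(n+1):
  ∫_0^2 u(x)^2 dx = ∫_0^2 (9*x^4 - 12*x^3 + 16*x^2 - 8*x + 4) dx. Term by term:
    ∫_0^2 9*x^4 dx = 288/5;  ∫_0^2 -12*x^3 dx = -48;  ∫_0^2 16*x^2 dx = 128/3;
    ∫_0^2 -8*x dx = -16;  ∫_0^2 4 dx = 8.
  Sum: 288/5 − 48 + 128/3 − 16 + 8 = 664/15.
  ∫_0^2 u'(x)^2 dx = ∫_0^2 (36*x^2 - 24*x + 4) dx. Term by term:
    ∫_0^2 36*x^2 dx = 96;  ∫_0^2 -24*x dx = -48;  ∫_0^2 4 dx = 8.
  Sum: 96 − 48 + 8 = 56.
Adding: ||u||_{H^1}^2 = 664/15 + 56 = 1504/15.


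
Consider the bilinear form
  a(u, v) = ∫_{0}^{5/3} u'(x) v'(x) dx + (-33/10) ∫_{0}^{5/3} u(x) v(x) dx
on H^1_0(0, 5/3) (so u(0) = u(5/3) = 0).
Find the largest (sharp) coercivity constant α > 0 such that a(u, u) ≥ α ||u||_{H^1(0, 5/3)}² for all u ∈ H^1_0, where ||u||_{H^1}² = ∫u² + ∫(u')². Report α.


α = 3*(-55 + 6*π^2)/(2*(25 + 9*π^2))

Coercivity of a(·,·) on H^1_0(0, 5/3) means a(u, u) ≥ α ||u||_{H^1}² for every u ∈ H^1_0.
The interval has length L = 5/3, and Poincaré/coercivity depend only on L. Here a(u, u) = ∫(u')² + (-33/10)·∫u².
Here c = -33/10 < 0 with |c| < (π/L)² = 9*π^2/25, so coercivity still holds. The condition a(u,u) ≥ α||u||_{H^1}² reads (1−α)∫(u')² ≥ (α−c)∫u². Any admissible α is ≤ 1 (rapidly oscillating u have ∫u²/∫(u')² → 0), and α = 1 would force 0 ≥ (1−c)∫u², impossible since c < 1; so 1−α > 0. By the sharp Poincaré inequality on H^1_0 of an interval of length L, ∫(u')² ≥ (π/L)²∫u² with equality for the first sine mode sin(π(x−x₀)/L) (x₀ the left endpoint), so the inequality holds for all u iff (1−α)(π/L)² ≥ α − c, i.e. α ≤ ((π/L)² + c)/((π/L)² + 1) = (1 + c(L/π)²)/(1 + (L/π)²). (Direct route, valid since c ≤ 0: Poincaré gives c∫u² ≥ c(L/π)²∫(u')², so a(u,u) ≥ (1 + c(L/π)²)∫(u')², while ||u||_{H^1}² ≤ (1 + (L/π)²)∫(u')²; dividing yields the same α.) With (π/L)² = 9*π^2/25 and c = -33/10, the largest admissible constant is α = ((π/L)² + c)/((π/L)² + 1).
Simplifying, α = 3*(-55 + 6*π^2)/(2*(25 + 9*π^2)).
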